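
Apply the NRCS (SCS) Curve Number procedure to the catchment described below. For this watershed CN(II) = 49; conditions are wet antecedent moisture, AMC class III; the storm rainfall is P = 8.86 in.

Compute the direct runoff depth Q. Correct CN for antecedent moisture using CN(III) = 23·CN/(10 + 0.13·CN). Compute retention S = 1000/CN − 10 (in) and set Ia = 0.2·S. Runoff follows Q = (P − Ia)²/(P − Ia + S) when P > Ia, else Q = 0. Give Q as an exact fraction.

Q = 200937924121/39628757350 in ≈ 5.071 in

CN(III) from CN(II)=49: (23·49)/(10 + 0.13·49) = 112700/1637 ≈ 68.845
S = 1000/(112700/1637) − 10 = 5100/1127 in ≈ 4.525 in
Ia = 0.2·(5100/1127) = 1020/1127 in ≈ 0.905 in
Excess rainfall: 8.860 − 0.905 = 7.955 in; P > Ia so Q > 0
Q: (448261/56350)² ÷ (703261/56350) = 200937924121/39628757350 in (≈ 5.071 in)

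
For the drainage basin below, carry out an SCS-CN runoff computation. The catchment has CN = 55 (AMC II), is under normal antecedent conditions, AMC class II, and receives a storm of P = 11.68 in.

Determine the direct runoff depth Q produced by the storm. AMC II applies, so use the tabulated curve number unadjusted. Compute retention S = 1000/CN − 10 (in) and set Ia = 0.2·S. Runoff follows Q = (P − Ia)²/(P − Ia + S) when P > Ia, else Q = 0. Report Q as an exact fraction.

CN(II) = 55; AMC II needs no correction.
Retention S: 1000/CN − 10 with CN=55.000 → S = 90/11 ≈ 8.182 in
Ia = 0.2S: 0.2·8.182 = 1.636 in (exactly 18/11)
P − Ia = 11.680 − 1.636 = 2762/275 ≈ 10.044 in (> 0, runoff occurs)
Q = (2762/275)²/((2762/275) + 90/11) = (7628644/75625)/(5012/275) = 1907161/344575 in ≈ 5.535 in

Q = 1907161/344575 in ≈ 5.535 in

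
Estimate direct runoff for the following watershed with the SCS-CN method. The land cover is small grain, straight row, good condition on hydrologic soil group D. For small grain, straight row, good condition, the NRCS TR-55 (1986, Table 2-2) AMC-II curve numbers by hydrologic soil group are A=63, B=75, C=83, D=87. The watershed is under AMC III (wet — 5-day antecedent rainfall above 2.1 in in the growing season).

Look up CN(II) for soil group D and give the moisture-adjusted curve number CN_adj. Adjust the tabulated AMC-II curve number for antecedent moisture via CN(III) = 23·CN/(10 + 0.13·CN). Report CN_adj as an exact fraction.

CN_adj = 200100/2131 ≈ 93.900

NRCS table: small grain, straight row, good condition, soil group D → CN(II) = 87
Adjust CN=87 to AMC III: 23·87/(10 + 0.13·87) → 2001 ÷ (2131/100) = 200100/2131 ≈ 93.900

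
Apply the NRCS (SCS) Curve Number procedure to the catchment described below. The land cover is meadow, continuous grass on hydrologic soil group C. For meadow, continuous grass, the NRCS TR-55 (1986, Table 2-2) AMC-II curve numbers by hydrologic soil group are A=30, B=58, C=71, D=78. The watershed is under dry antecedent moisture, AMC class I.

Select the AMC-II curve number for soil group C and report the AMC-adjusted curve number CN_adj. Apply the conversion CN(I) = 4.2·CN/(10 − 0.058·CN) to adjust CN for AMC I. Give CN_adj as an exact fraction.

CN_adj = 149100/2941 ≈ 50.697

NRCS table: meadow, continuous grass, soil group C → CN(II) = 71
Dry (AMC I): CN(I) = 4.2·71/(10 − 0.058·71) = (1491/5)/(2941/500) = 149100/2941 ≈ 50.697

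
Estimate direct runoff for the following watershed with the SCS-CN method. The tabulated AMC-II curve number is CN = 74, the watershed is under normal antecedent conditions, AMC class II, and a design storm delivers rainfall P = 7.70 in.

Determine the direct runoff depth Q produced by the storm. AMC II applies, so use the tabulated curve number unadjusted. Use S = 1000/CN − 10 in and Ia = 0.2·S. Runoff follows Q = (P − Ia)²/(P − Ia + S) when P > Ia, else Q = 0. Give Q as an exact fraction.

Q = 6702921/1438930 in ≈ 4.658 in

AMC II — tabulated CN = 74 applies directly.
S = 1000/74 − 10 = 130/37 in ≈ 3.514 in
Ia = 0.2S: 0.2·3.514 = 0.703 in (exactly 26/37)
Excess rainfall: 7.700 − 0.703 = 6.997 in; P > Ia so Q > 0
Q = (2589/370)²/((2589/370) + 130/37) = (6702921/136900)/(3889/370) = 6702921/1438930 in ≈ 4.658 in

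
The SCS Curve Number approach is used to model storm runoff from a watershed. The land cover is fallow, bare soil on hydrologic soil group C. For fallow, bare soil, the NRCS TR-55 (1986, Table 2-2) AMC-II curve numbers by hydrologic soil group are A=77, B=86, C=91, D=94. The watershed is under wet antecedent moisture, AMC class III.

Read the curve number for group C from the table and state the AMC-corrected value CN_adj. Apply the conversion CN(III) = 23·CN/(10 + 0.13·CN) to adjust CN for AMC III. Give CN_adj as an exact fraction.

NRCS table: fallow, bare soil, soil group C → CN(II) = 91
Wet (AMC III): CN(III) = 23·91/(10 + 0.13·91) = 2093/(2183/100) = 209300/2183 ≈ 95.877

CN_adj = 209300/2183 ≈ 95.877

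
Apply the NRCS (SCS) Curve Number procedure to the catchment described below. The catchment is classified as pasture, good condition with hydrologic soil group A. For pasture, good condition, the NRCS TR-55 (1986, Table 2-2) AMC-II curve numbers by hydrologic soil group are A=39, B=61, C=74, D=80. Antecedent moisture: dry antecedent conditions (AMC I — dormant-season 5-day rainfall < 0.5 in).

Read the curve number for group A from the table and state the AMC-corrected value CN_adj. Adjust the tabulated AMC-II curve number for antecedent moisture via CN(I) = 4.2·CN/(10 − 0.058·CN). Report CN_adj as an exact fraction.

CN_adj = 81900/3869 ≈ 21.168

NRCS table: pasture, good condition, soil group A → CN(II) = 39
Dry (AMC I): CN(I) = 4.2·39/(10 − 0.058·39) = (819/5)/(3869/500) = 81900/3869 ≈ 21.168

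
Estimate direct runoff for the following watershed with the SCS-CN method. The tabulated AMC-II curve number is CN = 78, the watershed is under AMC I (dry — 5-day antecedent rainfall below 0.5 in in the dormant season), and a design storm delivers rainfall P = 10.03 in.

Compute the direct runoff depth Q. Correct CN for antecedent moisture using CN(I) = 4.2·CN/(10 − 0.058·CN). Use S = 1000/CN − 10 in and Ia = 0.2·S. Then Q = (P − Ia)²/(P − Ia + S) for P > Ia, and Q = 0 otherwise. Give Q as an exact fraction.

Adjust CN=78 to AMC I: 4.2·78/(10 − 0.058·78) → (1638/5) ÷ (1369/250) = 81900/1369 ≈ 59.825
Max retention: S = 1000/(81900/1369) − 10 = 5500/819 in (≈ 6.716 in)
Initial abstraction Ia = S/5 = (5500/819)/5 = 1100/819 ≈ 1.343 in
Excess rainfall: 10.030 − 1.343 = 8.687 in; P > Ia so Q > 0
Q = (711457/81900)²/((711457/81900) + 5500/819) = (506171062849/6707610000)/(1261457/81900) = 506171062849/103313328300 in ≈ 4.899 in

Q = 506171062849/103313328300 in ≈ 4.899 in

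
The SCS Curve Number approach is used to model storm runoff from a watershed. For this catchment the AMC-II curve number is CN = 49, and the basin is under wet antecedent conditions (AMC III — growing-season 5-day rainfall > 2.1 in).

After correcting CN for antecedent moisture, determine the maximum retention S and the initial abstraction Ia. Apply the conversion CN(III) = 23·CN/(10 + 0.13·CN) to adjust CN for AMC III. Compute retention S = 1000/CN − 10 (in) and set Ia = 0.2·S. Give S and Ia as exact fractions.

S = 5100/1127 in ≈ 4.525 in; Ia = 1020/1127 in ≈ 0.905 in

Wet (AMC III): CN(III) = 23·49/(10 + 0.13·49) = 1127/(1637/100) = 112700/1637 ≈ 68.845
Max retention: S = 1000/(112700/1637) − 10 = 5100/1127 in (≈ 4.525 in)
Ia = 0.2S: 0.2·4.525 = 0.905 in (exactly 1020/1127)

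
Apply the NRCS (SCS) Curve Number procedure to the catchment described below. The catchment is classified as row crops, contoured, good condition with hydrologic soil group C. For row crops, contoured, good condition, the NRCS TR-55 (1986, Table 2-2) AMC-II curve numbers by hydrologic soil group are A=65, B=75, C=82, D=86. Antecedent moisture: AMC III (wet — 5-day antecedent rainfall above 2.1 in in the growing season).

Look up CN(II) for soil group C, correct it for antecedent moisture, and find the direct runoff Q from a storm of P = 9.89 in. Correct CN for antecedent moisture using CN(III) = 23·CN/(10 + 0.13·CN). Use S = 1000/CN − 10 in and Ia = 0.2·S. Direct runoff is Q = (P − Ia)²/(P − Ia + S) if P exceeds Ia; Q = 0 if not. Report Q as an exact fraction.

Q = 836542549129/94736326100 in ≈ 8.830 in

NRCS table: row crops, contoured, good condition, soil group C → CN(II) = 82
Wet (AMC III): CN(III) = 23·82/(10 + 0.13·82) = 1886/(1033/50) = 94300/1033 ≈ 91.288
S = 1000/(94300/1033) − 10 = 900/943 in ≈ 0.954 in
Ia = 0.2·(900/943) = 180/943 in ≈ 0.191 in
Since P=9.890 > Ia=0.191: effective rainfall P−Ia = 914627/94300 in
Q = (914627/94300)²/((914627/94300) + 900/943) = (836542549129/8892490000)/(1004627/94300) = 836542549129/94736326100 in ≈ 8.830 in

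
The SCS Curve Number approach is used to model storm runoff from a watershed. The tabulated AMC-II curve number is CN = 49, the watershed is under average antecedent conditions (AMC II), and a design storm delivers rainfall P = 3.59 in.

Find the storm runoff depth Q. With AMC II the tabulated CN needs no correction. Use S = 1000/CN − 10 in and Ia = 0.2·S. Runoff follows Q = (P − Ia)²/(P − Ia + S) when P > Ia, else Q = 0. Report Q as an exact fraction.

Q = 54626881/286115900 in ≈ 0.191 in

Average conditions: CN = 49 (no AMC adjustment).
Max retention: S = 1000/49 − 10 = 510/49 in (≈ 10.408 in)
Ia = 0.2S: 0.2·10.408 = 2.082 in (exactly 102/49)
Since P=3.590 > Ia=2.082: effective rainfall P−Ia = 7391/4900 in
Q = (7391/4900)²/((7391/4900) + 510/49) = (54626881/24010000)/(58391/4900) = 54626881/286115900 in ≈ 0.191 in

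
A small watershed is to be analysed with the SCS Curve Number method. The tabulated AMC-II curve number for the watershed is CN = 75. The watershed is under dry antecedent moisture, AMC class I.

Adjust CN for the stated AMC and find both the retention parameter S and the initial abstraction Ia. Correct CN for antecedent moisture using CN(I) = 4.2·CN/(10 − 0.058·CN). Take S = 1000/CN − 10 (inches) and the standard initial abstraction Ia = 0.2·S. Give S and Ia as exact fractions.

Dry (AMC I): CN(I) = 4.2·75/(10 − 0.058·75) = 315/(113/20) = 6300/113 ≈ 55.752
S = 1000/(6300/113) − 10 = 500/63 in ≈ 7.937 in
Ia = 0.2·(500/63) = 100/63 in ≈ 1.587 in

S = 500/63 in ≈ 7.937 in; Ia = 100/63 in ≈ 1.587 in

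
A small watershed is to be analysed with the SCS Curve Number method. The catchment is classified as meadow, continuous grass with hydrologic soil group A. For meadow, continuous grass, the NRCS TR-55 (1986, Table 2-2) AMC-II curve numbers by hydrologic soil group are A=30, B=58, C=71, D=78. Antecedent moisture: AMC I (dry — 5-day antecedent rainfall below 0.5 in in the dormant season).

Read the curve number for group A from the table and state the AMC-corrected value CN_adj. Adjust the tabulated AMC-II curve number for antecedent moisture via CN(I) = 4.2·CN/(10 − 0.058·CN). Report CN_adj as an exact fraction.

CN_adj = 900/59 ≈ 15.254

NRCS table: meadow, continuous grass, soil group A → CN(II) = 30
CN(I) from CN(II)=30: (4.2·30)/(10 − 0.058·30) = 900/59 ≈ 15.254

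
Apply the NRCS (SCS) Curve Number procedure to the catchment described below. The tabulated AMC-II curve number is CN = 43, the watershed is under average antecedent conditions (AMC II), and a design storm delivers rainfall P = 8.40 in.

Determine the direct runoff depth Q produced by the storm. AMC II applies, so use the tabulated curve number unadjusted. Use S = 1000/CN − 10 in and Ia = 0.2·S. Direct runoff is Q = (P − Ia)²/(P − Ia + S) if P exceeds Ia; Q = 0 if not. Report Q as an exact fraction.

Q = 84872/48805 in ≈ 1.739 in

Average conditions: CN = 43 (no AMC adjustment).
Max retention: S = 1000/43 − 10 = 570/43 in (≈ 13.256 in)
Ia = 0.2S: 0.2·13.256 = 2.651 in (exactly 114/43)
Excess rainfall: 8.400 − 2.651 = 5.749 in; P > Ia so Q > 0
Runoff Q = (P−Ia)²/(P−Ia+S) = (5.749)²/(5.749+13.256) = 84872/48805 ≈ 1.739 in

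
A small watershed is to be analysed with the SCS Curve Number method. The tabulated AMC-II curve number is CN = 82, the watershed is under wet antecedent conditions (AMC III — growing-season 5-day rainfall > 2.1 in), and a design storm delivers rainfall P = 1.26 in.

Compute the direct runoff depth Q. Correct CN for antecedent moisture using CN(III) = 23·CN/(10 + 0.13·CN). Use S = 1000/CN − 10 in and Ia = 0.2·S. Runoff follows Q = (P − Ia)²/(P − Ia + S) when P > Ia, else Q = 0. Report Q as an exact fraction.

Q = 282340809/499837150 in ≈ 0.565 in

CN(III) from CN(II)=82: (23·82)/(10 + 0.13·82) = 94300/1033 ≈ 91.288
Max retention: S = 1000/(94300/1033) − 10 = 900/943 in (≈ 0.954 in)
Initial abstraction Ia = S/5 = (900/943)/5 = 180/943 ≈ 0.191 in
Since P=1.260 > Ia=0.191: effective rainfall P−Ia = 50409/47150 in
Q = (50409/47150)²/((50409/47150) + 900/943) = (2541067281/2223122500)/(95409/47150) = 282340809/499837150 in ≈ 0.565 in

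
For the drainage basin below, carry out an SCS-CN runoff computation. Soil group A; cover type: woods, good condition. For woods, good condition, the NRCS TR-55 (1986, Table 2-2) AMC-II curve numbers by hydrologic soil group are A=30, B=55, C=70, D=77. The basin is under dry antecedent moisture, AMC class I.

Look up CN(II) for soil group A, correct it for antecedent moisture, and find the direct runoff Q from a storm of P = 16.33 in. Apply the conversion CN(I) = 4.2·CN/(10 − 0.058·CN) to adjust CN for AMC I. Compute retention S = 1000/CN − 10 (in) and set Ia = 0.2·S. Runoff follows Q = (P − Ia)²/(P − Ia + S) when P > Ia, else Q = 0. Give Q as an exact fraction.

Q = 22061809/49227300 in ≈ 0.448 in

NRCS table: woods, good condition, soil group A → CN(II) = 30
Dry (AMC I): CN(I) = 4.2·30/(10 − 0.058·30) = 126/(413/50) = 900/59 ≈ 15.254
Max retention: S = 1000/(900/59) − 10 = 500/9 in (≈ 55.556 in)
Initial abstraction Ia = S/5 = (500/9)/5 = 100/9 ≈ 11.111 in
Since P=16.330 > Ia=11.111: effective rainfall P−Ia = 4697/900 in
Q = (4697/900)²/((4697/900) + 500/9) = (22061809/810000)/(54697/900) = 22061809/49227300 in ≈ 0.448 in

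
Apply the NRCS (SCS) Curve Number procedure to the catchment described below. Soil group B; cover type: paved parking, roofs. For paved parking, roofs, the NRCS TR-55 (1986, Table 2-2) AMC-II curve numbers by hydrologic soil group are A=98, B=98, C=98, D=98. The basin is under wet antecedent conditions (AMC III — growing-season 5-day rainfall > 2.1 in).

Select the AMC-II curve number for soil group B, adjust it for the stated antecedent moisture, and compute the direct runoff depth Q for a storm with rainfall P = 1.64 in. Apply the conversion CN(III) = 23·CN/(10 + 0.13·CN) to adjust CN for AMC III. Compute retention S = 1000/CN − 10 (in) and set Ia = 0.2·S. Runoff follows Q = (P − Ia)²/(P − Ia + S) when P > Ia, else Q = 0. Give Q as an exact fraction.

Q = 2089129849/1358232225 in ≈ 1.538 in

NRCS table: paved parking, roofs, soil group B → CN(II) = 98
CN(III) from CN(II)=98: (23·98)/(10 + 0.13·98) = 112700/1137 ≈ 99.120
Max retention: S = 1000/(112700/1137) − 10 = 100/1127 in (≈ 0.089 in)
Initial abstraction Ia = S/5 = (100/1127)/5 = 20/1127 ≈ 0.018 in
P − Ia = 1.640 − 0.018 = 45707/28175 ≈ 1.622 in (> 0, runoff occurs)
Q = (45707/28175)²/((45707/28175) + 100/1127) = (2089129849/793830625)/(48207/28175) = 2089129849/1358232225 in ≈ 1.538 in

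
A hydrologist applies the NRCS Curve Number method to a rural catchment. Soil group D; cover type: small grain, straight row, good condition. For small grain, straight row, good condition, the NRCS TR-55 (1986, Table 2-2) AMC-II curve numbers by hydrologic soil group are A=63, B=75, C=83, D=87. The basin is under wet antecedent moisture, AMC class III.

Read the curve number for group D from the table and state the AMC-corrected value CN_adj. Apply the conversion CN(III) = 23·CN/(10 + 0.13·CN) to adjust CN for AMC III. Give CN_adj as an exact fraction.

NRCS table: small grain, straight row, good condition, soil group D → CN(II) = 87
Wet (AMC III): CN(III) = 23·87/(10 + 0.13·87) = 2001/(2131/100) = 200100/2131 ≈ 93.900

CN_adj = 200100/2131 ≈ 93.900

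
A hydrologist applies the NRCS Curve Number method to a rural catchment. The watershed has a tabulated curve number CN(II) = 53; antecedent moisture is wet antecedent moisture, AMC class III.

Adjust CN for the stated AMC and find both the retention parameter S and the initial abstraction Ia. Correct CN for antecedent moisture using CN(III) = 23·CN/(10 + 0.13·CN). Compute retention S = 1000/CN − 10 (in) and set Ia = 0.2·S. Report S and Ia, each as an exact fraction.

Adjust CN=53 to AMC III: 23·53/(10 + 0.13·53) → 1219 ÷ (1689/100) = 121900/1689 ≈ 72.173
Max retention: S = 1000/(121900/1689) − 10 = 4700/1219 in (≈ 3.856 in)
Ia = 0.2S: 0.2·3.856 = 0.771 in (exactly 940/1219)

S = 4700/1219 in ≈ 3.856 in; Ia = 940/1219 in ≈ 0.771 in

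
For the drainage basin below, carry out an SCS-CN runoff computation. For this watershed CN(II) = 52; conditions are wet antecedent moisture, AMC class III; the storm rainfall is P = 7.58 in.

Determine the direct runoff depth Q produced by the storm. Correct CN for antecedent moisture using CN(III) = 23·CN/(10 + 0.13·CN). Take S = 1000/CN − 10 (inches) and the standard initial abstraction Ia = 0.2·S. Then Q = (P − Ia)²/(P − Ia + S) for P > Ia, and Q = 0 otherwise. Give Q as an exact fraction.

Q = 10265945041/2411748950 in ≈ 4.257 in

Adjust CN=52 to AMC III: 23·52/(10 + 0.13·52) → 1196 ÷ (419/25) = 29900/419 ≈ 71.360
Retention S: 1000/CN − 10 with CN=71.360 → S = 1200/299 ≈ 4.013 in
Ia = 0.2S: 0.2·4.013 = 0.803 in (exactly 240/299)
P − Ia = 7.580 − 0.803 = 101321/14950 ≈ 6.777 in (> 0, runoff occurs)
Q: (101321/14950)² ÷ (161321/14950) = 10265945041/2411748950 in (≈ 4.257 in)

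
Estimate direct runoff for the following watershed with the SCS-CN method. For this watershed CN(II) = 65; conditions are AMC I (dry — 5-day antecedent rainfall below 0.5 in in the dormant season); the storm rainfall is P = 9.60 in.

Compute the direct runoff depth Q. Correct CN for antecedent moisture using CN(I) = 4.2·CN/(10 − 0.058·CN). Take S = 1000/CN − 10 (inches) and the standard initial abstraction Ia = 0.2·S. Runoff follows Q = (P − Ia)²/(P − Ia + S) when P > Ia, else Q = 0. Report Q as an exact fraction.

Q = 117649/47190 in ≈ 2.493 in

CN(I) from CN(II)=65: (4.2·65)/(10 − 0.058·65) = 3900/89 ≈ 43.820
Max retention: S = 1000/(3900/89) − 10 = 500/39 in (≈ 12.821 in)
Initial abstraction Ia = S/5 = (500/39)/5 = 100/39 ≈ 2.564 in
Since P=9.600 > Ia=2.564: effective rainfall P−Ia = 1372/195 in
Q: (1372/195)² ÷ (3872/195) = 117649/47190 in (≈ 2.493 in)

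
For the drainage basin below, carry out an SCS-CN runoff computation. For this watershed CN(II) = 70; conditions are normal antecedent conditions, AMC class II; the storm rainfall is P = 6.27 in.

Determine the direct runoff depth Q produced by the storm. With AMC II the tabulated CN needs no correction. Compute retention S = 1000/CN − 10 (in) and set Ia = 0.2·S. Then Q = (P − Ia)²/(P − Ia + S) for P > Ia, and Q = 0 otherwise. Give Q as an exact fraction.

CN(II) = 70; AMC II needs no correction.
S = 1000/70 − 10 = 30/7 in ≈ 4.286 in
Initial abstraction Ia = S/5 = (30/7)/5 = 6/7 ≈ 0.857 in
Excess rainfall: 6.270 − 0.857 = 5.413 in; P > Ia so Q > 0
Q = (3789/700)²/((3789/700) + 30/7) = (14356521/490000)/(6789/700) = 4785507/1584100 in ≈ 3.021 in

Q = 4785507/1584100 in ≈ 3.021 in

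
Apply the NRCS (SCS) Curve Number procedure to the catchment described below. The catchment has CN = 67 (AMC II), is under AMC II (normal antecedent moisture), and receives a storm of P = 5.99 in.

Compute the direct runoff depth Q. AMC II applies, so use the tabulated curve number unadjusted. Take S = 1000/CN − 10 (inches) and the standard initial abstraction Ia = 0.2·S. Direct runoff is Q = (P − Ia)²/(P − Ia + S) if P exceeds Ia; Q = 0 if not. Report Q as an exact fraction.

Q = 1124462089/445771100 in ≈ 2.523 in

Average conditions: CN = 67 (no AMC adjustment).
Max retention: S = 1000/67 − 10 = 330/67 in (≈ 4.925 in)
Ia = 0.2·(330/67) = 66/67 in ≈ 0.985 in
Excess rainfall: 5.990 − 0.985 = 5.005 in; P > Ia so Q > 0
Q: (33533/6700)² ÷ (66533/6700) = 1124462089/445771100 in (≈ 2.523 in)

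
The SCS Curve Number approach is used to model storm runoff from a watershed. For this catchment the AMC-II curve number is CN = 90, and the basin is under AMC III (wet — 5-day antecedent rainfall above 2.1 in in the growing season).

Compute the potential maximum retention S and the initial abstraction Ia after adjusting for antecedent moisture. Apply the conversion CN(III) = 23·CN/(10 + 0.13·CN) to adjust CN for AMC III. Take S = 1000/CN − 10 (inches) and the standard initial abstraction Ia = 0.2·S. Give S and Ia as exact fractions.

S = 100/207 in ≈ 0.483 in; Ia = 20/207 in ≈ 0.097 in

Adjust CN=90 to AMC III: 23·90/(10 + 0.13·90) → 2070 ÷ (217/10) = 20700/217 ≈ 95.392
Max retention: S = 1000/(20700/217) − 10 = 100/207 in (≈ 0.483 in)
Initial abstraction Ia = S/5 = (100/207)/5 = 20/207 ≈ 0.097 in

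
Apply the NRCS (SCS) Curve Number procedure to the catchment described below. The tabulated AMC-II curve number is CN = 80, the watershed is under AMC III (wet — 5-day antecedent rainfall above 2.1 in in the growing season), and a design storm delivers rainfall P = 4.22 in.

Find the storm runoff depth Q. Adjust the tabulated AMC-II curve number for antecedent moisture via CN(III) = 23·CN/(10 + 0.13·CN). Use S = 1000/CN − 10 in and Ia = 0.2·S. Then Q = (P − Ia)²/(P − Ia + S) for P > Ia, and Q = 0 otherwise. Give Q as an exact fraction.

CN(III) from CN(II)=80: (23·80)/(10 + 0.13·80) = 4600/51 ≈ 90.196
Retention S: 1000/CN − 10 with CN=90.196 → S = 25/23 ≈ 1.087 in
Ia = 0.2·(25/23) = 5/23 in ≈ 0.217 in
Excess rainfall: 4.220 − 0.217 = 4.003 in; P > Ia so Q > 0
Q = (4603/1150)²/((4603/1150) + 25/23) = (21187609/1322500)/(5853/1150) = 21187609/6730950 in ≈ 3.148 in

Q = 21187609/6730950 in ≈ 3.148 in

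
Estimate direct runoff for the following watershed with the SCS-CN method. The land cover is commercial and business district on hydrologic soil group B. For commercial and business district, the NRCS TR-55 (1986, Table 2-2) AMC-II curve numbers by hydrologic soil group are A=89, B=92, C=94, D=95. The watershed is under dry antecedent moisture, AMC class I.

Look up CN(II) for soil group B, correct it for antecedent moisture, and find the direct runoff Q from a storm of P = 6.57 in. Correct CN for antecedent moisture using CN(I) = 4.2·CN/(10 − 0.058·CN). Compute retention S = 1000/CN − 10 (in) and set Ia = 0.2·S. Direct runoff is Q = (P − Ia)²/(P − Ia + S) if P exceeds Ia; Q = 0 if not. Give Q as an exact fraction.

Q = 88405723561/19191087300 in ≈ 4.607 in

NRCS table: commercial and business district, soil group B → CN(II) = 92
Dry (AMC I): CN(I) = 4.2·92/(10 − 0.058·92) = (1932/5)/(583/125) = 48300/583 ≈ 82.847
Retention S: 1000/CN − 10 with CN=82.847 → S = 1000/483 ≈ 2.070 in
Ia = 0.2S: 0.2·2.070 = 0.414 in (exactly 200/483)
Excess rainfall: 6.570 − 0.414 = 6.156 in; P > Ia so Q > 0
Q = (297331/48300)²/((297331/48300) + 1000/483) = (88405723561/2332890000)/(397331/48300) = 88405723561/19191087300 in ≈ 4.607 in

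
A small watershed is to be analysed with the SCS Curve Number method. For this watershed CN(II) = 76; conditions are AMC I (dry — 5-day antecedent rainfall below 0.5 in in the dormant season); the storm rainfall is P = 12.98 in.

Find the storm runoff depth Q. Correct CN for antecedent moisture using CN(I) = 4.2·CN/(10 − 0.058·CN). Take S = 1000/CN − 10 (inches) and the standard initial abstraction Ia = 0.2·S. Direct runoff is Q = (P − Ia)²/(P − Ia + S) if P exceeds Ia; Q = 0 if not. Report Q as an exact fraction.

Adjust CN=76 to AMC I: 4.2·76/(10 − 0.058·76) → (1596/5) ÷ (699/125) = 13300/233 ≈ 57.082
Max retention: S = 1000/(13300/233) − 10 = 1000/133 in (≈ 7.519 in)
Ia = 0.2S: 0.2·7.519 = 1.504 in (exactly 200/133)
P − Ia = 12.980 − 1.504 = 76317/6650 ≈ 11.476 in (> 0, runoff occurs)
Runoff Q = (P−Ia)²/(P−Ia+S) = (11.476)²/(11.476+7.519) = 5824284489/840008050 ≈ 6.934 in

Q = 5824284489/840008050 in ≈ 6.934 in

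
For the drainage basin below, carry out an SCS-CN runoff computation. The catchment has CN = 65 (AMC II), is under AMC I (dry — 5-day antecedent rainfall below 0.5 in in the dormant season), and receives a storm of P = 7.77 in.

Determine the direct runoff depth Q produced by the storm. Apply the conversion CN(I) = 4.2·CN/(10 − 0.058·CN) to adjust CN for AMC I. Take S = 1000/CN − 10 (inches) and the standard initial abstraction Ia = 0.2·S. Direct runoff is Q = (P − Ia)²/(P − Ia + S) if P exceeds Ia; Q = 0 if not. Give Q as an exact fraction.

Adjust CN=65 to AMC I: 4.2·65/(10 − 0.058·65) → 273 ÷ (623/100) = 3900/89 ≈ 43.820
Max retention: S = 1000/(3900/89) − 10 = 500/39 in (≈ 12.821 in)
Ia = 0.2·(500/39) = 100/39 in ≈ 2.564 in
Since P=7.770 > Ia=2.564: effective rainfall P−Ia = 20303/3900 in
Runoff Q = (P−Ia)²/(P−Ia+S) = (5.206)²/(5.206+12.821) = 412211809/274181700 ≈ 1.503 in

Q = 412211809/274181700 in ≈ 1.503 in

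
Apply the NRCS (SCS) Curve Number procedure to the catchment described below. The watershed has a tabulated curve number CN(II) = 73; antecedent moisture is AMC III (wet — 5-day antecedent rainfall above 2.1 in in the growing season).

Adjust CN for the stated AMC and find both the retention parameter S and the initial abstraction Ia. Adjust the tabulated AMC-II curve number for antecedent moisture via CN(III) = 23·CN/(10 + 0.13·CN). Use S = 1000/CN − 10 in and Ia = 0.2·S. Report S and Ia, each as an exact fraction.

S = 2700/1679 in ≈ 1.608 in; Ia = 540/1679 in ≈ 0.322 in

CN(III) from CN(II)=73: (23·73)/(10 + 0.13·73) = 167900/1949 ≈ 86.147
Max retention: S = 1000/(167900/1949) − 10 = 2700/1679 in (≈ 1.608 in)
Ia = 0.2·(2700/1679) = 540/1679 in ≈ 0.322 in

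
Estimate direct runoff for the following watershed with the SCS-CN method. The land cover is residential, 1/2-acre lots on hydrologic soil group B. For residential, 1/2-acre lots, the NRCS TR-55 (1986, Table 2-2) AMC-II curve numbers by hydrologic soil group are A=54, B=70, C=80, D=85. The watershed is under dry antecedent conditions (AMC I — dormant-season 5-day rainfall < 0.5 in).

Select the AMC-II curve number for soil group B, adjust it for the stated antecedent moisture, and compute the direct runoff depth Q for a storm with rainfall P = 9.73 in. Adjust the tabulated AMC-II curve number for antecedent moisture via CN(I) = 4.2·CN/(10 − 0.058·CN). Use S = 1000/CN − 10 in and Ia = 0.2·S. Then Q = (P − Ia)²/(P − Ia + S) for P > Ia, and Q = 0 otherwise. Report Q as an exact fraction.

NRCS table: residential, 1/2-acre lots, soil group B → CN(II) = 70
CN(I) from CN(II)=70: (4.2·70)/(10 − 0.058·70) = 4900/99 ≈ 49.495
Max retention: S = 1000/(4900/99) − 10 = 500/49 in (≈ 10.204 in)
Initial abstraction Ia = S/5 = (500/49)/5 = 100/49 ≈ 2.041 in
Since P=9.730 > Ia=2.041: effective rainfall P−Ia = 37677/4900 in
Q = (37677/4900)²/((37677/4900) + 500/49) = (1419556329/24010000)/(87677/4900) = 1419556329/429617300 in ≈ 3.304 in

Q = 1419556329/429617300 in ≈ 3.304 in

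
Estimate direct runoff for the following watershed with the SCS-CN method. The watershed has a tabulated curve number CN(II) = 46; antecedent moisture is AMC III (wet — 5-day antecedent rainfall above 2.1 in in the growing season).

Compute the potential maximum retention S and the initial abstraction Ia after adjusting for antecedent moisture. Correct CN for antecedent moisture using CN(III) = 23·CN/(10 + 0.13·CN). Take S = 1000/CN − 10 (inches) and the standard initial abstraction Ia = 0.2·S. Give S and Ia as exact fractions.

S = 2700/529 in ≈ 5.104 in; Ia = 540/529 in ≈ 1.021 in

Adjust CN=46 to AMC III: 23·46/(10 + 0.13·46) → 1058 ÷ (799/50) = 52900/799 ≈ 66.208
Max retention: S = 1000/(52900/799) − 10 = 2700/529 in (≈ 5.104 in)
Ia = 0.2S: 0.2·5.104 = 1.021 in (exactly 540/529)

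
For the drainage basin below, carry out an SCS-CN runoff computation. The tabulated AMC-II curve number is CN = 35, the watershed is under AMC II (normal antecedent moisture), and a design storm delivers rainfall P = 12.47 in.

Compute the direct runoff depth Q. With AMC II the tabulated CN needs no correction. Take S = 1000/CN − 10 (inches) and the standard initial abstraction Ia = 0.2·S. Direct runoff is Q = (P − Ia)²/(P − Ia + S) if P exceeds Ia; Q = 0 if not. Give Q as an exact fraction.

Q = 37564641/13390300 in ≈ 2.805 in

Average conditions: CN = 35 (no AMC adjustment).
S = 1000/35 − 10 = 130/7 in ≈ 18.571 in
Ia = 0.2S: 0.2·18.571 = 3.714 in (exactly 26/7)
P − Ia = 12.470 − 3.714 = 6129/700 ≈ 8.756 in (> 0, runoff occurs)
Q: (6129/700)² ÷ (19129/700) = 37564641/13390300 in (≈ 2.805 in)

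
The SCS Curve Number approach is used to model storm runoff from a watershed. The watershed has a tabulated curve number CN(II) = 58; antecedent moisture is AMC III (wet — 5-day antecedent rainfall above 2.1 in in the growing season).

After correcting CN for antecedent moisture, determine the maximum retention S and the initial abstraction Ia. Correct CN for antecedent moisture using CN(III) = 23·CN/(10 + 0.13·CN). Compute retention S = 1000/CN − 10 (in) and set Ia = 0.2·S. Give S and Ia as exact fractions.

S = 2100/667 in ≈ 3.148 in; Ia = 420/667 in ≈ 0.630 in

Adjust CN=58 to AMC III: 23·58/(10 + 0.13·58) → 1334 ÷ (877/50) = 66700/877 ≈ 76.055
Retention S: 1000/CN − 10 with CN=76.055 → S = 2100/667 ≈ 3.148 in
Ia = 0.2S: 0.2·3.148 = 0.630 in (exactly 420/667)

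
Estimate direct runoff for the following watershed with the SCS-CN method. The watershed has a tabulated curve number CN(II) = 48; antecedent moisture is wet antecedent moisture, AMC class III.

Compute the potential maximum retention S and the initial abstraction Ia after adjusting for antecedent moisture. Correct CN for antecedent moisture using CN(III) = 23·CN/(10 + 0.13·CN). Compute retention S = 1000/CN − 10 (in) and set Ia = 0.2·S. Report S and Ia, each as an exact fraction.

S = 325/69 in ≈ 4.710 in; Ia = 65/69 in ≈ 0.942 in

CN(III) from CN(II)=48: (23·48)/(10 + 0.13·48) = 13800/203 ≈ 67.980
Retention S: 1000/CN − 10 with CN=67.980 → S = 325/69 ≈ 4.710 in
Ia = 0.2·(325/69) = 65/69 in ≈ 0.942 in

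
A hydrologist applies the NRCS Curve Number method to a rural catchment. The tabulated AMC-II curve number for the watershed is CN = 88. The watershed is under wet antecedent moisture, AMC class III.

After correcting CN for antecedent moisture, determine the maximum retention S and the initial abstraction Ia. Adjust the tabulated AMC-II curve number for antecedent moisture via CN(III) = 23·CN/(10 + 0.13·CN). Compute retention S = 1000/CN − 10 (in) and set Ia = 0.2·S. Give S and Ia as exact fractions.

CN(III) from CN(II)=88: (23·88)/(10 + 0.13·88) = 6325/67 ≈ 94.403
S = 1000/(6325/67) − 10 = 150/253 in ≈ 0.593 in
Ia = 0.2S: 0.2·0.593 = 0.119 in (exactly 30/253)

S = 150/253 in ≈ 0.593 in; Ia = 30/253 in ≈ 0.119 in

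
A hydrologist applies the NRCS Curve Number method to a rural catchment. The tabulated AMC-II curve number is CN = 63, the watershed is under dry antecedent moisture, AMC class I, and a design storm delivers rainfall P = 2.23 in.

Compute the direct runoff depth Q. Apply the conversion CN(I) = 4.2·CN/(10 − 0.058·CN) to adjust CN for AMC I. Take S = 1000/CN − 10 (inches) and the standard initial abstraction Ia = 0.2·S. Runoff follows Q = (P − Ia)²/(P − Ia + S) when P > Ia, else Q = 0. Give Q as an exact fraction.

Dry (AMC I): CN(I) = 4.2·63/(10 − 0.058·63) = (1323/5)/(3173/500) = 132300/3173 ≈ 41.696
Retention S: 1000/CN − 10 with CN=41.696 → S = 18500/1323 ≈ 13.983 in
Initial abstraction Ia = S/5 = (18500/1323)/5 = 3700/1323 ≈ 2.797 in
P = 2.230 ≤ Ia = 2.797 in: entire storm abstracted, Q = 0.

Q = 0 in ≈ 0.000 in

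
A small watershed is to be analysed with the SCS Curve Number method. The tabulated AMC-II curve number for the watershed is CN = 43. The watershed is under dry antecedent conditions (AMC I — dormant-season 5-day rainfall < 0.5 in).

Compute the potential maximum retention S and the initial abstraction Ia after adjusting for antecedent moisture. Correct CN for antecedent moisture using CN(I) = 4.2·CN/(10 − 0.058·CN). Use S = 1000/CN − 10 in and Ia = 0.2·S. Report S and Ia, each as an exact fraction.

S = 9500/301 in ≈ 31.561 in; Ia = 1900/301 in ≈ 6.312 in

Adjust CN=43 to AMC I: 4.2·43/(10 − 0.058·43) → (903/5) ÷ (3753/500) = 30100/1251 ≈ 24.061
Max retention: S = 1000/(30100/1251) − 10 = 9500/301 in (≈ 31.561 in)
Initial abstraction Ia = S/5 = (9500/301)/5 = 1900/301 ≈ 6.312 in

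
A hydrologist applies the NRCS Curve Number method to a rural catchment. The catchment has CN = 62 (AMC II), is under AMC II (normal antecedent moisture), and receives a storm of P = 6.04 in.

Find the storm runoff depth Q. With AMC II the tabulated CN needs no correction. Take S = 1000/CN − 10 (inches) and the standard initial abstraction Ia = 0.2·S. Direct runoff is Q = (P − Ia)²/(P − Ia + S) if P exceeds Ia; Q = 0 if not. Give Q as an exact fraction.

Q = 13920361/6572775 in ≈ 2.118 in

CN(II) = 62; AMC II needs no correction.
S = 1000/62 − 10 = 190/31 in ≈ 6.129 in
Initial abstraction Ia = S/5 = (190/31)/5 = 38/31 ≈ 1.226 in
Excess rainfall: 6.040 − 1.226 = 4.814 in; P > Ia so Q > 0
Q = (3731/775)²/((3731/775) + 190/31) = (13920361/600625)/(8481/775) = 13920361/6572775 in ≈ 2.118 in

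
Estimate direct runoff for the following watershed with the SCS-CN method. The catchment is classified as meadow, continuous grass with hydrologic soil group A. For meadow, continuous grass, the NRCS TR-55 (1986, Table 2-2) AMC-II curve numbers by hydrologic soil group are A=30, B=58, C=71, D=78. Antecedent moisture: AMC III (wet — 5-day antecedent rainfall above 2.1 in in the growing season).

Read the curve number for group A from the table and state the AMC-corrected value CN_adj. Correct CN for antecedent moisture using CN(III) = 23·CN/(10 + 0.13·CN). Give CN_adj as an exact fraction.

CN_adj = 6900/139 ≈ 49.640

NRCS table: meadow, continuous grass, soil group A → CN(II) = 30
CN(III) from CN(II)=30: (23·30)/(10 + 0.13·30) = 6900/139 ≈ 49.640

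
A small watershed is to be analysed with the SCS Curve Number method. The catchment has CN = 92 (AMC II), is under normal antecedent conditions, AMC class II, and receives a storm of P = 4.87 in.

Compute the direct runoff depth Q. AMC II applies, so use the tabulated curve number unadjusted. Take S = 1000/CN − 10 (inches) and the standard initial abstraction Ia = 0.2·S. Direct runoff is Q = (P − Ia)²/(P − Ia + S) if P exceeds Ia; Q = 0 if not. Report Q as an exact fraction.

CN(II) = 92; AMC II needs no correction.
S = 1000/92 − 10 = 20/23 in ≈ 0.870 in
Ia = 0.2S: 0.2·0.870 = 0.174 in (exactly 4/23)
Since P=4.870 > Ia=0.174: effective rainfall P−Ia = 10801/2300 in
Runoff Q = (P−Ia)²/(P−Ia+S) = (4.696)²/(4.696+0.870) = 116661601/29442300 ≈ 3.962 in

Q = 116661601/29442300 in ≈ 3.962 in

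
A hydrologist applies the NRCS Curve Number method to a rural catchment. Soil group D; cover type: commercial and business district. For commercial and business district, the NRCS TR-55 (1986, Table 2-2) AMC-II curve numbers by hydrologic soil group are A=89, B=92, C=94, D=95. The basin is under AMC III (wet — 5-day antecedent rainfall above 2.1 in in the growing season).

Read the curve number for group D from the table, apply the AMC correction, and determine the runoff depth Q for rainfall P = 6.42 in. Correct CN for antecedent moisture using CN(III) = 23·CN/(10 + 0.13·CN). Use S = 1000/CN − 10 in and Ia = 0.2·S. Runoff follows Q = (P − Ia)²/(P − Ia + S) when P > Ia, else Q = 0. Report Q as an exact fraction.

NRCS table: commercial and business district, soil group D → CN(II) = 95
Adjust CN=95 to AMC III: 23·95/(10 + 0.13·95) → 2185 ÷ (447/20) = 43700/447 ≈ 97.763
S = 1000/(43700/447) − 10 = 100/437 in ≈ 0.229 in
Ia = 0.2S: 0.2·0.229 = 0.046 in (exactly 20/437)
Since P=6.420 > Ia=0.046: effective rainfall P−Ia = 139277/21850 in
Q: (139277/21850)² ÷ (144277/21850) = 19398082729/3152452450 in (≈ 6.153 in)

Q = 19398082729/3152452450 in ≈ 6.153 in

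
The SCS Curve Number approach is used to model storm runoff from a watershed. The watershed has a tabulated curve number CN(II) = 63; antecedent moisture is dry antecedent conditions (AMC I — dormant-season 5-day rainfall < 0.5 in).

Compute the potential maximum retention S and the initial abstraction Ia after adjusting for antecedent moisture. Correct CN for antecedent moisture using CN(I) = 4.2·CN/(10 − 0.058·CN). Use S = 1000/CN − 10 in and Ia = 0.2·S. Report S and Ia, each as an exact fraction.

Adjust CN=63 to AMC I: 4.2·63/(10 − 0.058·63) → (1323/5) ÷ (3173/500) = 132300/3173 ≈ 41.696
S = 1000/(132300/3173) − 10 = 18500/1323 in ≈ 13.983 in
Initial abstraction Ia = S/5 = (18500/1323)/5 = 3700/1323 ≈ 2.797 in

S = 18500/1323 in ≈ 13.983 in; Ia = 3700/1323 in ≈ 2.797 in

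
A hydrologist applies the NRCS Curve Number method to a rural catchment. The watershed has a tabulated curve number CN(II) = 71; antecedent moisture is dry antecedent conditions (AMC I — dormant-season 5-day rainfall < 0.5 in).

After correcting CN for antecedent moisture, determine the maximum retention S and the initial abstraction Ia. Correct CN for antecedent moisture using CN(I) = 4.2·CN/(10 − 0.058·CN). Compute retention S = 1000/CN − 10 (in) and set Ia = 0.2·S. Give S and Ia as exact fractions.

S = 14500/1491 in ≈ 9.725 in; Ia = 2900/1491 in ≈ 1.945 in

CN(I) from CN(II)=71: (4.2·71)/(10 − 0.058·71) = 149100/2941 ≈ 50.697
Retention S: 1000/CN − 10 with CN=50.697 → S = 14500/1491 ≈ 9.725 in
Ia = 0.2S: 0.2·9.725 = 1.945 in (exactly 2900/1491)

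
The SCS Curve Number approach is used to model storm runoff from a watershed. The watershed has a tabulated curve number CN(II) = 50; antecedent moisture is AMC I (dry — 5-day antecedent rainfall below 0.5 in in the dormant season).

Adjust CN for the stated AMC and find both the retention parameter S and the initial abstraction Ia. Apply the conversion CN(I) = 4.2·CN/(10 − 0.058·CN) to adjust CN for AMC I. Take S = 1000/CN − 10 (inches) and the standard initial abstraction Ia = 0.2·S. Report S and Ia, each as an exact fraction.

S = 500/21 in ≈ 23.810 in; Ia = 100/21 in ≈ 4.762 in

CN(I) from CN(II)=50: (4.2·50)/(10 − 0.058·50) = 2100/71 ≈ 29.577
Retention S: 1000/CN − 10 with CN=29.577 → S = 500/21 ≈ 23.810 in
Initial abstraction Ia = S/5 = (500/21)/5 = 100/21 ≈ 4.762 in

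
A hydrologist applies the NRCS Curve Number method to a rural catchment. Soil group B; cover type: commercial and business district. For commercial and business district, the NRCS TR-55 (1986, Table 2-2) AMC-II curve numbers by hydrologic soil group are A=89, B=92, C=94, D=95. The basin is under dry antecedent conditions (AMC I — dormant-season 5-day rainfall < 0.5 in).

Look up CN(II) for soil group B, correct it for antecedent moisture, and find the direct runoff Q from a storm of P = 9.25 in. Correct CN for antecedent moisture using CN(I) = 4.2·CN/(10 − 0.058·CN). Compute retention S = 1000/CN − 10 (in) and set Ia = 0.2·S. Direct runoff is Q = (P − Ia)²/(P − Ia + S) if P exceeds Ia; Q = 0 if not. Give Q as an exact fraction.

Q = 291419041/40709172 in ≈ 7.159 in

NRCS table: commercial and business district, soil group B → CN(II) = 92
Dry (AMC I): CN(I) = 4.2·92/(10 − 0.058·92) = (1932/5)/(583/125) = 48300/583 ≈ 82.847
Max retention: S = 1000/(48300/583) − 10 = 1000/483 in (≈ 2.070 in)
Ia = 0.2·(1000/483) = 200/483 in ≈ 0.414 in
Since P=9.250 > Ia=0.414: effective rainfall P−Ia = 17071/1932 in
Runoff Q = (P−Ia)²/(P−Ia+S) = (8.836)²/(8.836+2.070) = 291419041/40709172 ≈ 7.159 in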